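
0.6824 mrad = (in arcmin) 2.346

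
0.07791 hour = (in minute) 4.675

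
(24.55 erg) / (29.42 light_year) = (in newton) 8.82e-24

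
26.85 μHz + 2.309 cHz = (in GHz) 2.312e-11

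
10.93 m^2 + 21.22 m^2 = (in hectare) 0.003215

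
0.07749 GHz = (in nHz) 7.749e+16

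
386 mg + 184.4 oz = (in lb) 11.53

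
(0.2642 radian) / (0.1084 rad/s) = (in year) 7.729e-08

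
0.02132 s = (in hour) 5.922e-06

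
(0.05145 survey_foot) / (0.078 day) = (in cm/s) 0.0002327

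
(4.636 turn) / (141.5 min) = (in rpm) 0.03276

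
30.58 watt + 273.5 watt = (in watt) 304.1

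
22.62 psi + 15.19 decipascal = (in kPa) 156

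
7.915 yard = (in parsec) 2.346e-16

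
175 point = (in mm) 61.74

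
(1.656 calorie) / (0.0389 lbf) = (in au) 2.677e-10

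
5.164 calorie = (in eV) 1.349e+20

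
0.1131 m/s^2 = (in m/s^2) 0.1131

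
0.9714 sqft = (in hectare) 9.025e-06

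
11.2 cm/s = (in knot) 0.2177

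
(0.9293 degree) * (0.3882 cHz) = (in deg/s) 0.003608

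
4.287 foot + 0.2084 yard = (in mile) 0.0009303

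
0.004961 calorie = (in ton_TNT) 4.961e-12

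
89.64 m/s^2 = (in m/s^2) 89.64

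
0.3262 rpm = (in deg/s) 1.957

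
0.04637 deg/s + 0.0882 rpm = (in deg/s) 0.5756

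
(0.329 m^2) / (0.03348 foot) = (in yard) 35.26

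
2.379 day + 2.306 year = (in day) 844.1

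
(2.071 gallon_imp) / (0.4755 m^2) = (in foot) 0.06496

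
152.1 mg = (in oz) 0.005365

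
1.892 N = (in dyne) 1.892e+05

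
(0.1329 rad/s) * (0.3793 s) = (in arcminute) 173.3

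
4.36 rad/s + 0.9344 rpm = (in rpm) 42.57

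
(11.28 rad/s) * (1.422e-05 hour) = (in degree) 33.09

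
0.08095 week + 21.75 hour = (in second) 1.273e+05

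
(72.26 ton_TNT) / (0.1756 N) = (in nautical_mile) 9.297e+08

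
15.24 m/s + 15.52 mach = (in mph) 1.186e+04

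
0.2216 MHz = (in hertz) 2.216e+05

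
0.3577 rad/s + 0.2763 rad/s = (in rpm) 6.054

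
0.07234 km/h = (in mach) 5.901e-05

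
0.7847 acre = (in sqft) 3.418e+04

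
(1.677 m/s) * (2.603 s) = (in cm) 436.5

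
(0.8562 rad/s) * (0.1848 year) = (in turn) 7.942e+05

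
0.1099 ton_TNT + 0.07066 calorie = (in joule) 4.598e+08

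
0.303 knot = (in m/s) 0.1559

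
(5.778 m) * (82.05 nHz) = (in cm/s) 4.741e-05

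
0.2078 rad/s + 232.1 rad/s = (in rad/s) 232.3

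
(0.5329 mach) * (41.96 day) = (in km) 6.578e+05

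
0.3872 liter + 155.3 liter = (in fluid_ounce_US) 5264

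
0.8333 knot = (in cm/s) 42.87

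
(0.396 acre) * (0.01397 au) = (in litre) 3.349e+15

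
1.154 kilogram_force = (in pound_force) 2.544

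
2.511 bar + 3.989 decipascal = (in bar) 2.511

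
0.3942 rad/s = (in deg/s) 22.59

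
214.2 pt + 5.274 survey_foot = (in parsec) 5.455e-17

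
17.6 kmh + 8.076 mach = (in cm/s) 2.755e+05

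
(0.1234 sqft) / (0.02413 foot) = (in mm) 1559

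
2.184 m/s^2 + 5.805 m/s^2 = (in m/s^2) 7.989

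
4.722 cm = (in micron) 4.722e+04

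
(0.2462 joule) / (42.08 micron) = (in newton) 5851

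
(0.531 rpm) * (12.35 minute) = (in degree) 2361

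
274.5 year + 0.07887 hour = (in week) 1.431e+04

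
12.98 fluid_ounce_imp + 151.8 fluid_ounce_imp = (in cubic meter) 0.004682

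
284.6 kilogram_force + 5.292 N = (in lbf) 628.6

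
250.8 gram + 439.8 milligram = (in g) 251.2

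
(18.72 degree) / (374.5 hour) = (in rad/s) 2.423e-07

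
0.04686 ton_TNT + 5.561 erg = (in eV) 1.224e+27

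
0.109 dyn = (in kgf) 1.111e-07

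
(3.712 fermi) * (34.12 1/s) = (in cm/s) 1.267e-11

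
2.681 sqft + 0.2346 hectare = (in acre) 0.5798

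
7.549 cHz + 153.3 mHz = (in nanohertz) 2.288e+08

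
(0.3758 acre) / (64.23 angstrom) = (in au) 1.583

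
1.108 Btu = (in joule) 1169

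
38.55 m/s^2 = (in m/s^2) 38.55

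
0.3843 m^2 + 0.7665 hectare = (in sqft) 8.251e+04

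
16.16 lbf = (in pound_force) 16.16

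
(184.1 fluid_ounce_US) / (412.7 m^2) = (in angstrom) 1.319e+05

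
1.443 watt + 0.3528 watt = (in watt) 1.796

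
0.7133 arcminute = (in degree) 0.01189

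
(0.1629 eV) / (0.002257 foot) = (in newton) 3.794e-17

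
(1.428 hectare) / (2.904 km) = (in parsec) 1.594e-16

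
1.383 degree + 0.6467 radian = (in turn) 0.1068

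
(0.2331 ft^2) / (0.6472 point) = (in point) 2.689e+05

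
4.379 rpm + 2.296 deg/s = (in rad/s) 0.4986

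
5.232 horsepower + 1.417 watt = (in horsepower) 5.234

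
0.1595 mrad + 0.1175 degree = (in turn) 0.0003518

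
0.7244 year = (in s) 2.284e+07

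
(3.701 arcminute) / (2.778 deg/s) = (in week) 3.671e-08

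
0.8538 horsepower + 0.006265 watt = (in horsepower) 0.8538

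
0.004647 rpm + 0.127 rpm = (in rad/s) 0.01379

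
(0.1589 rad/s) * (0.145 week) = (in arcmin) 4.79e+07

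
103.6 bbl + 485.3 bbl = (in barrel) 588.9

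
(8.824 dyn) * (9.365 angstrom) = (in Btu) 7.832e-17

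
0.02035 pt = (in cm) 0.0007179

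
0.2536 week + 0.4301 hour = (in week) 0.2562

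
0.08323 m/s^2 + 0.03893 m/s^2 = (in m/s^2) 0.1222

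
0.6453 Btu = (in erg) 6.808e+09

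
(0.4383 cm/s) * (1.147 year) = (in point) 4.494e+08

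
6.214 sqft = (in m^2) 0.5773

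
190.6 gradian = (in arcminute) 1.029e+04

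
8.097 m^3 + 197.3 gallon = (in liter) 8844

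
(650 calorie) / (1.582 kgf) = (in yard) 191.7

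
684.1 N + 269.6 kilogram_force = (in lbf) 748.2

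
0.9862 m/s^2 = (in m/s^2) 0.9862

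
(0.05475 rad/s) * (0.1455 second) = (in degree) 0.4564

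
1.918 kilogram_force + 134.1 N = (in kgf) 15.59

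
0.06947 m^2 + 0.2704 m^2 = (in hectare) 3.399e-05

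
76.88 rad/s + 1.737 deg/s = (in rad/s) 76.91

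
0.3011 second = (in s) 0.3011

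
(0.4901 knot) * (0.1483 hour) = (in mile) 0.08364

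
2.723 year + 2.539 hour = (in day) 994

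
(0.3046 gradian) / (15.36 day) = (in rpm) 3.443e-08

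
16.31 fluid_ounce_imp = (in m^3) 0.0004634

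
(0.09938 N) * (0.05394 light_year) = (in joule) 5.071e+13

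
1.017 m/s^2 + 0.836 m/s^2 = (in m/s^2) 1.853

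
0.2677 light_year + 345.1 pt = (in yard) 2.77e+15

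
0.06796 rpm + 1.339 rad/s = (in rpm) 12.85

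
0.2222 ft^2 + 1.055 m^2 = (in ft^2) 11.58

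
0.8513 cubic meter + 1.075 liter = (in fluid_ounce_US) 2.882e+04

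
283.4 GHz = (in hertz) 2.834e+11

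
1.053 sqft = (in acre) 2.417e-05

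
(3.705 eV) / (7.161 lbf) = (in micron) 1.864e-14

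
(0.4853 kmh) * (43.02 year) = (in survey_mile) 1.136e+05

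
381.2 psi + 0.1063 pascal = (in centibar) 2628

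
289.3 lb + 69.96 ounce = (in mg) 1.332e+08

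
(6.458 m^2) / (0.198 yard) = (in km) 0.03567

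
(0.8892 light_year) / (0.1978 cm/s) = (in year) 1.349e+11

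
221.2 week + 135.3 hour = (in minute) 2.238e+06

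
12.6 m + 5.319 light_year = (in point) 1.426e+20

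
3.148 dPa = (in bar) 3.148e-06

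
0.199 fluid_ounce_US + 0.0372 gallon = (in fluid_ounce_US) 4.961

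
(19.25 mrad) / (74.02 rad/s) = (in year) 8.247e-12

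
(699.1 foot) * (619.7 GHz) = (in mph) 2.954e+14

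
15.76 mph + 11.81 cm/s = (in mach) 0.02104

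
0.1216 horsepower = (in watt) 90.68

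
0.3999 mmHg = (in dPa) 533.2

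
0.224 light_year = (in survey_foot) 6.953e+15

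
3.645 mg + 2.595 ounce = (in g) 73.57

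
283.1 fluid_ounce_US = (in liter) 8.372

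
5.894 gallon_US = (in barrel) 0.1403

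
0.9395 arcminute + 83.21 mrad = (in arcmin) 287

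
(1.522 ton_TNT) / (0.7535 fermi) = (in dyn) 8.451e+29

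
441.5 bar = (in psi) 6403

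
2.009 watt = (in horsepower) 0.002694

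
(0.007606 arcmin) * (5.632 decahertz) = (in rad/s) 0.0001246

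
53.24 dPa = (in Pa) 5.324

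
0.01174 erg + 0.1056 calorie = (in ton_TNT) 1.056e-10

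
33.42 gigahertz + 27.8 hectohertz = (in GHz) 33.42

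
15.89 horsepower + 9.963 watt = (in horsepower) 15.9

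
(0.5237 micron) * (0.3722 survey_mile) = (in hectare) 3.137e-08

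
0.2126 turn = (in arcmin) 4592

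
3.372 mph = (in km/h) 5.427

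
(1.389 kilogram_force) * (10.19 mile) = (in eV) 1.394e+24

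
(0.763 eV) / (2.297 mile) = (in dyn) 3.307e-18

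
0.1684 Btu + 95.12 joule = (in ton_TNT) 6.52e-08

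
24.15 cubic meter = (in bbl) 151.9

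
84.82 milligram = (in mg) 84.82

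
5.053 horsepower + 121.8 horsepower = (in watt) 9.459e+04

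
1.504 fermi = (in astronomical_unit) 1.005e-26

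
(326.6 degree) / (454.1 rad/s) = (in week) 2.076e-08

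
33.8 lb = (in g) 1.533e+04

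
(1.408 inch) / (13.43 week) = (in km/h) 1.585e-08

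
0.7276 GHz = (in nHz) 7.276e+17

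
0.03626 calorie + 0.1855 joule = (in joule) 0.3372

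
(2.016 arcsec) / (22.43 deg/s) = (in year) 7.917e-13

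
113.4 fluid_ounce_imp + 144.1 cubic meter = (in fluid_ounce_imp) 5.072e+06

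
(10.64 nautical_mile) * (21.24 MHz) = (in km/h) 1.507e+12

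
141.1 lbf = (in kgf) 64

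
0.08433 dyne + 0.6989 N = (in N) 0.6989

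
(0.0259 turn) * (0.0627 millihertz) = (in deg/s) 0.0005846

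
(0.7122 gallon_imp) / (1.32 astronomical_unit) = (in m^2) 1.64e-14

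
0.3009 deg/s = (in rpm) 0.05015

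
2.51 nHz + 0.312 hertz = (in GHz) 3.12e-10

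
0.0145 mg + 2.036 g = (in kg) 0.002036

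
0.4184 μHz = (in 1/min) 2.51e-05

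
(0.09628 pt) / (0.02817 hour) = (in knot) 6.51e-07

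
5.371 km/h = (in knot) 2.9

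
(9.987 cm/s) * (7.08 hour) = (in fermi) 2.545e+18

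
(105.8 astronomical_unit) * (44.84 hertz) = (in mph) 1.588e+15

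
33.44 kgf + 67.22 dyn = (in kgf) 33.44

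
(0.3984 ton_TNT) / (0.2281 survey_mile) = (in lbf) 1.021e+06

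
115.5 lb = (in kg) 52.39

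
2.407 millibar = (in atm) 0.002376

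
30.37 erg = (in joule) 3.037e-06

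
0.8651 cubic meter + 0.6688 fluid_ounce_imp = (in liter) 865.1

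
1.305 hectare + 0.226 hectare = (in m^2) 1.531e+04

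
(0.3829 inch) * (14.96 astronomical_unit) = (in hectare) 2.177e+06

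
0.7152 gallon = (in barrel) 0.01703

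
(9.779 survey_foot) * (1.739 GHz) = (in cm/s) 5.183e+11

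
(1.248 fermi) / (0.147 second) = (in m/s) 8.49e-15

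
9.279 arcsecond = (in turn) 7.16e-06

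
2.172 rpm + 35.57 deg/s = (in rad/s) 0.8483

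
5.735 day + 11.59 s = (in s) 4.955e+05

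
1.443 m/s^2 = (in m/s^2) 1.443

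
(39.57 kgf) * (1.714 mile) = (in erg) 1.07e+13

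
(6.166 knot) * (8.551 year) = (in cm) 8.554e+10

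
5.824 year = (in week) 303.7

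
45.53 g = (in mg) 4.553e+04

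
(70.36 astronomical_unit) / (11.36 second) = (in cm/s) 9.266e+13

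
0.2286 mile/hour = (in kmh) 0.3679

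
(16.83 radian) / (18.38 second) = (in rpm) 8.744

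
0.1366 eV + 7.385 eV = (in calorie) 2.88e-19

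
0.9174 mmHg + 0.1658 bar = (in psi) 2.422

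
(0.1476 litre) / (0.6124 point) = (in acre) 0.0001688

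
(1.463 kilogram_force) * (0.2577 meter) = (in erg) 3.697e+07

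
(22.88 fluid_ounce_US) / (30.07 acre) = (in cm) 5.56e-07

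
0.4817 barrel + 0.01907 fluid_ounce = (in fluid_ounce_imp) 2695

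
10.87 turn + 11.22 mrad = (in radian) 68.31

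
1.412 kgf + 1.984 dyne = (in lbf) 3.113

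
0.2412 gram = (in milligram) 241.2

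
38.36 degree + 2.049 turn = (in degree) 776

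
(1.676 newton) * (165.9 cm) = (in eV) 1.735e+19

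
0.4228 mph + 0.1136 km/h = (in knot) 0.4287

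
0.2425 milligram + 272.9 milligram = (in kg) 0.0002731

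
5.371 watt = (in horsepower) 0.007203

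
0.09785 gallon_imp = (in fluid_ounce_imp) 15.66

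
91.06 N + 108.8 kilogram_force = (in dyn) 1.158e+08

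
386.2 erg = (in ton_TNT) 9.23e-15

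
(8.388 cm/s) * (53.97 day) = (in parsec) 1.268e-11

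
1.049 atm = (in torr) 797.2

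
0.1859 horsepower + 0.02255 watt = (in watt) 138.6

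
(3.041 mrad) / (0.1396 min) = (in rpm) 0.003467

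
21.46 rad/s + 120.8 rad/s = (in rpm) 1358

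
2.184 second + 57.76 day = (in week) 8.251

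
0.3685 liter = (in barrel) 0.002318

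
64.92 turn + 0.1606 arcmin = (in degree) 2.337e+04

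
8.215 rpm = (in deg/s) 49.29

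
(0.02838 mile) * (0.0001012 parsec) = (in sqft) 1.535e+15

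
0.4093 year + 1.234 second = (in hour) 3585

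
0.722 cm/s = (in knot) 0.01403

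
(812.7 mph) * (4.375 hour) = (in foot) 1.877e+07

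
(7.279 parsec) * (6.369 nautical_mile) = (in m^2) 2.649e+21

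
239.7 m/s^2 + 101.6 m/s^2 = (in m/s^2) 341.3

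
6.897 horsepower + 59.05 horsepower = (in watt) 4.918e+04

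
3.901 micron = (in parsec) 1.264e-22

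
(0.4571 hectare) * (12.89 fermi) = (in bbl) 3.706e-10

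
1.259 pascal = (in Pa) 1.259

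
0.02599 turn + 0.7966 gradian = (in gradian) 11.19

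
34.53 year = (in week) 1800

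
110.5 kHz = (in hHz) 1105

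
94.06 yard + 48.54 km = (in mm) 4.863e+07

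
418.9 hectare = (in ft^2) 4.509e+07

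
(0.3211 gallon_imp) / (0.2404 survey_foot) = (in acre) 4.923e-06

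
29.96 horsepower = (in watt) 2.234e+04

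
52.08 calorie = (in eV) 1.36e+21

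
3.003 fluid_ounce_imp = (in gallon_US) 0.02254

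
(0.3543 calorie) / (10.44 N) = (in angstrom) 1.42e+09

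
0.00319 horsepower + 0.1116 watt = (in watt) 2.49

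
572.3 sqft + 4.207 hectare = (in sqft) 4.534e+05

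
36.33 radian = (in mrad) 3.633e+04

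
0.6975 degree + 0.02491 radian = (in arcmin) 127.5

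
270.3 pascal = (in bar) 0.002703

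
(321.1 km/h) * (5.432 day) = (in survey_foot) 1.373e+08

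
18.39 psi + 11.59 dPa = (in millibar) 1268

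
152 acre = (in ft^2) 6.621e+06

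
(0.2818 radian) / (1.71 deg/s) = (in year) 2.994e-07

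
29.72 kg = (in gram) 2.972e+04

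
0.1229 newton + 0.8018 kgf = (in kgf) 0.8143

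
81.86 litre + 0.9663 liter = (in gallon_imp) 18.22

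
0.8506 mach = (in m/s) 289.6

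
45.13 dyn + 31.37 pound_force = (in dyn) 1.395e+07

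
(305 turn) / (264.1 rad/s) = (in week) 1.2e-05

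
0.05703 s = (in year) 1.808e-09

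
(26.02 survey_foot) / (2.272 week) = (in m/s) 5.772e-06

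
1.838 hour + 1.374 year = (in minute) 7.223e+05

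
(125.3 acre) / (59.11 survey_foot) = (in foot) 9.234e+04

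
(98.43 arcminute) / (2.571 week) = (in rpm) 1.758e-07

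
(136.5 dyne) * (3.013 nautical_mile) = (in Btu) 0.007219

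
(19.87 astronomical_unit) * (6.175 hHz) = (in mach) 5.391e+12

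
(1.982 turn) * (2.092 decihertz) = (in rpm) 24.88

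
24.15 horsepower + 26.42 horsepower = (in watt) 3.771e+04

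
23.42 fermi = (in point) 6.639e-11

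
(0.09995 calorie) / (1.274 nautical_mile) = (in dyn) 17.72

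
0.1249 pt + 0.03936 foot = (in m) 0.01204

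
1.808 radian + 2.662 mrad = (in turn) 0.2882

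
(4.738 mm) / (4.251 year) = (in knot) 6.87e-11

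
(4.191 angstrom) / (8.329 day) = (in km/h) 2.097e-15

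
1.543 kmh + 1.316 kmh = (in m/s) 0.7942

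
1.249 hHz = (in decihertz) 1249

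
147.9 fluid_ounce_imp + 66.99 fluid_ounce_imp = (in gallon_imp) 1.343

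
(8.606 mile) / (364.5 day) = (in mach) 1.292e-06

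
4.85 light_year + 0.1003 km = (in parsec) 1.487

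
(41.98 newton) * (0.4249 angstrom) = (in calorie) 4.263e-10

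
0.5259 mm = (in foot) 0.001725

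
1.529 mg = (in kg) 1.529e-06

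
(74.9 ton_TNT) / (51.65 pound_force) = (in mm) 1.364e+12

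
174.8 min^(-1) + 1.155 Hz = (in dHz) 40.68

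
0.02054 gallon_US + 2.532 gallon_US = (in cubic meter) 0.009662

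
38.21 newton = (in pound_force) 8.59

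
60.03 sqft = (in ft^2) 60.03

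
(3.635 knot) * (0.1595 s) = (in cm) 29.83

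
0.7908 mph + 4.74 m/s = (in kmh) 18.34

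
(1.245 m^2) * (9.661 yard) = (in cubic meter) 11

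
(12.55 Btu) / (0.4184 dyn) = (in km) 3.165e+06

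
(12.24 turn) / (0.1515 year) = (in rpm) 0.0001537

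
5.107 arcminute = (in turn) 0.0002364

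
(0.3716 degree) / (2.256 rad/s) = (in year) 9.116e-11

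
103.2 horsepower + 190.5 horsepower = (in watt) 2.19e+05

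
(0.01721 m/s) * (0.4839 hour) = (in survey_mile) 0.01863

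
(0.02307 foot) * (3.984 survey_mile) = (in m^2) 45.08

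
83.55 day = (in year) 0.2289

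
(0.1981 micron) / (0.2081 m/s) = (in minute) 1.587e-08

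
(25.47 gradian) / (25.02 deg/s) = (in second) 0.9162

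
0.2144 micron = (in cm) 2.144e-05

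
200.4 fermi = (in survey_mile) 1.245e-16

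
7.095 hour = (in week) 0.04223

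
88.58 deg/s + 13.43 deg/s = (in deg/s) 102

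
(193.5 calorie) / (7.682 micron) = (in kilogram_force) 1.075e+07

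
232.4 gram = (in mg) 2.324e+05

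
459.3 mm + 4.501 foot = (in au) 1.224e-11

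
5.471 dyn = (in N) 5.471e-05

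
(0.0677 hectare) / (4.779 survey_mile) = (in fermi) 8.802e+13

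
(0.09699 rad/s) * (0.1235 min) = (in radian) 0.7187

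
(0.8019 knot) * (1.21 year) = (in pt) 4.462e+10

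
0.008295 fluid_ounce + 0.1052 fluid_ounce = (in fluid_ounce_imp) 0.1181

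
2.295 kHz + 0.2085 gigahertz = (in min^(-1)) 1.251e+10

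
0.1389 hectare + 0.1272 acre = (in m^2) 1904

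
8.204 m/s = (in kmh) 29.53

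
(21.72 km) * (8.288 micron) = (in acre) 4.448e-05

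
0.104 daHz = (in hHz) 0.0104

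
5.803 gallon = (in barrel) 0.1382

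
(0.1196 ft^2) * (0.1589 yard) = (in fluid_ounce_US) 54.59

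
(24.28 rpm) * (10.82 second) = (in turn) 4.378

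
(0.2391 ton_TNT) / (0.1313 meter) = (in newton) 7.619e+09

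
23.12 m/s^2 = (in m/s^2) 23.12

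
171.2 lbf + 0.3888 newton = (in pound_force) 171.3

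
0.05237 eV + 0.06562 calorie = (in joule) 0.2746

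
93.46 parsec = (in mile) 1.792e+15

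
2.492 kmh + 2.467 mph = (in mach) 0.005272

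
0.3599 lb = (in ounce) 5.758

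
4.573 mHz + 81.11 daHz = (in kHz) 0.8111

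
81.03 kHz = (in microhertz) 8.103e+10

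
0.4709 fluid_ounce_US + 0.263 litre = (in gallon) 0.07316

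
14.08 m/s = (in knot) 27.37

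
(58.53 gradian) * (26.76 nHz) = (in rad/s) 2.46e-08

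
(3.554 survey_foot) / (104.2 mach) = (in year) 9.681e-13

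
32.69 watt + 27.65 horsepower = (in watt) 2.065e+04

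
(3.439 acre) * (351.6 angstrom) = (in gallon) 0.1293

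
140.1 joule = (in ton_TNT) 3.348e-08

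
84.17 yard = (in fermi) 7.697e+16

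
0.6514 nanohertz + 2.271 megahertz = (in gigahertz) 0.002271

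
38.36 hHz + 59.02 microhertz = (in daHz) 383.6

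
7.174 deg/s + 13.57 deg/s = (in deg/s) 20.74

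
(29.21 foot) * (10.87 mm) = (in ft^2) 1.042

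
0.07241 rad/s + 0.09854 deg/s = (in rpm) 0.7079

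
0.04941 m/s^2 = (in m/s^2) 0.04941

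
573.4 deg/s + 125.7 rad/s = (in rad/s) 135.7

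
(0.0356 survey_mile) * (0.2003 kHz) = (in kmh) 4.131e+04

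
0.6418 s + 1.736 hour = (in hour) 1.736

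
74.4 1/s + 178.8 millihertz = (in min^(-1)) 4475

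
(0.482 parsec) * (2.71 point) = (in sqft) 1.531e+14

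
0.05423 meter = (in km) 5.423e-05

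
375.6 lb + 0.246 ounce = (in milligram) 1.704e+08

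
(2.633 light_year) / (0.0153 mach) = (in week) 7.906e+09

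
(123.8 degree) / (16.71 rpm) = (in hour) 0.000343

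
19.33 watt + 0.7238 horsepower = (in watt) 559.1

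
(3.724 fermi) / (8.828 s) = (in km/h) 1.519e-15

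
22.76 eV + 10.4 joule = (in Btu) 0.009857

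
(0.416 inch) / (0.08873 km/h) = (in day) 4.962e-06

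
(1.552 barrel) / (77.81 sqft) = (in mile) 2.121e-05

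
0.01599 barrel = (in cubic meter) 0.002542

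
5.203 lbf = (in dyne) 2.314e+06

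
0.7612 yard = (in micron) 6.96e+05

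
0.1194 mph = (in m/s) 0.05338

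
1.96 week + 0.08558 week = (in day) 14.32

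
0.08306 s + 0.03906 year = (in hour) 342.2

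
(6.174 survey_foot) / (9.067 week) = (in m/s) 3.432e-07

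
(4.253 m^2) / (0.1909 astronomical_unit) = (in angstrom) 1.489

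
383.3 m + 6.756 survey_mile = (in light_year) 1.19e-12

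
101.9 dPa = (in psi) 0.001478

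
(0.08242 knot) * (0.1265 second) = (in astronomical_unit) 3.585e-14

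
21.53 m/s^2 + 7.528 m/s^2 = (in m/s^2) 29.06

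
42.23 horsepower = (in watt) 3.149e+04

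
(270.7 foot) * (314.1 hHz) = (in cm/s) 2.592e+08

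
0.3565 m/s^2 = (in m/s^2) 0.3565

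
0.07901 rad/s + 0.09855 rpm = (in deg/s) 5.118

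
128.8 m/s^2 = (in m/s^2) 128.8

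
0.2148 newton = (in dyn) 2.148e+04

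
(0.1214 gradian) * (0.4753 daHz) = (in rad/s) 0.009064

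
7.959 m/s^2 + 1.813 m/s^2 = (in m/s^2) 9.772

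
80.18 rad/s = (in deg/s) 4594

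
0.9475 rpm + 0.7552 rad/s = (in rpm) 8.159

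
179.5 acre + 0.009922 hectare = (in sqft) 7.82e+06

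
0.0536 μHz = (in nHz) 53.6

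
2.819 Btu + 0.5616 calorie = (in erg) 2.977e+10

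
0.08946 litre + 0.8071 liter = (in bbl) 0.005639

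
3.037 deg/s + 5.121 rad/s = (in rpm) 49.41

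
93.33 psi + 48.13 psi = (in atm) 9.626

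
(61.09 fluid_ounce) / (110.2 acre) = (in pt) 1.148e-05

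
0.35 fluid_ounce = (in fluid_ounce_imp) 0.3643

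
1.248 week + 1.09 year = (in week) 58.08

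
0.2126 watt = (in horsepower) 0.0002851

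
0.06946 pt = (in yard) 2.68e-05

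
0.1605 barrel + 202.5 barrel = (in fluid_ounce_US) 1.09e+06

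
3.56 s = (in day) 4.12e-05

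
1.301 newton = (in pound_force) 0.2925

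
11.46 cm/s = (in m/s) 0.1146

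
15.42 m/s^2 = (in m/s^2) 15.42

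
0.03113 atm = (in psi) 0.4575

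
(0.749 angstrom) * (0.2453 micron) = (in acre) 4.54e-21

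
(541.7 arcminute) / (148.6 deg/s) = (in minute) 0.001013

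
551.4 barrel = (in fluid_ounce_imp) 3.085e+06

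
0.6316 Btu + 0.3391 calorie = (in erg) 6.678e+09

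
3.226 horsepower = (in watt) 2406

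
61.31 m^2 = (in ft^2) 659.9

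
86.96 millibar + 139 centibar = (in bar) 1.477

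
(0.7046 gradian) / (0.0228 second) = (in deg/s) 27.81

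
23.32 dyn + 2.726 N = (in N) 2.726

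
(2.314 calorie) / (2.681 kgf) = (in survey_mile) 0.0002288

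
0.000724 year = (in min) 380.5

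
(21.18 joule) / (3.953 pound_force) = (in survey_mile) 0.0007485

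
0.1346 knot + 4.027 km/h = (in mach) 0.003489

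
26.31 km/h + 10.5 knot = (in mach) 0.03733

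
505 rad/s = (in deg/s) 2.893e+04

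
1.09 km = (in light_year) 1.152e-13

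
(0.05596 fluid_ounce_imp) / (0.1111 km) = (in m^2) 1.431e-08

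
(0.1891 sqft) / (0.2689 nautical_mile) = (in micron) 35.28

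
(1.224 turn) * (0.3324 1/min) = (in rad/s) 0.04261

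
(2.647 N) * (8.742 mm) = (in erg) 2.314e+05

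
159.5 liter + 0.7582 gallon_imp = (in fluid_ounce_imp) 5735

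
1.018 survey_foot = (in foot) 1.018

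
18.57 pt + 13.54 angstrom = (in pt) 18.57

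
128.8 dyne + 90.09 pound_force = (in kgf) 40.86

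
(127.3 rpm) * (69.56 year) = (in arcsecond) 6.032e+15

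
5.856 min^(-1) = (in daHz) 0.00976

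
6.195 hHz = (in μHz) 6.195e+08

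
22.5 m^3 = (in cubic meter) 22.5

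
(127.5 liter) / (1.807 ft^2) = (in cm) 75.95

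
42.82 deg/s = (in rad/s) 0.7473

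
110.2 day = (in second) 9.521e+06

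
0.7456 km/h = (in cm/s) 20.71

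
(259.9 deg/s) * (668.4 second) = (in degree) 1.737e+05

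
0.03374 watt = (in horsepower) 4.525e-05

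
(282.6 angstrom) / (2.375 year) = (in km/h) 1.358e-15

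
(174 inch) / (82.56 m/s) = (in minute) 0.0008922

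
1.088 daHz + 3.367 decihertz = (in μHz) 1.122e+07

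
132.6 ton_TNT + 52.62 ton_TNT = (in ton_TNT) 185.2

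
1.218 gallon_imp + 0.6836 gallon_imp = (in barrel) 0.05437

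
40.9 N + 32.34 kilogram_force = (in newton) 358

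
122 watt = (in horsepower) 0.1636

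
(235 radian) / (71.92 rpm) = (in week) 5.159e-05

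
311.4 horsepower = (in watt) 2.322e+05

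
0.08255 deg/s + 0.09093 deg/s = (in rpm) 0.02891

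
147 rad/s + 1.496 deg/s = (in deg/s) 8424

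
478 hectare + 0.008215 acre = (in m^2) 4.78e+06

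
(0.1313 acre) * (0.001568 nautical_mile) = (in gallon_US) 4.076e+05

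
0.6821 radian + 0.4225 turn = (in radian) 3.337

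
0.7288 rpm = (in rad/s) 0.07632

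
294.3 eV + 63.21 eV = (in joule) 5.728e-17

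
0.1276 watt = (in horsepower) 0.0001711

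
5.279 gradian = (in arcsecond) 1.71e+04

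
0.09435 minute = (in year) 1.795e-07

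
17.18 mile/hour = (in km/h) 27.65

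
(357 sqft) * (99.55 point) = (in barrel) 7.326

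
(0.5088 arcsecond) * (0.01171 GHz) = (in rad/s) 28.89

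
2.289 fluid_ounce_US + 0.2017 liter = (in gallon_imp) 0.05926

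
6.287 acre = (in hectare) 2.544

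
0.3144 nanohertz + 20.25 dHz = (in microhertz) 2.025e+06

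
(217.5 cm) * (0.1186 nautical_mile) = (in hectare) 0.04777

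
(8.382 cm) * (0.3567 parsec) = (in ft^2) 9.931e+15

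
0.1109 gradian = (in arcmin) 5.989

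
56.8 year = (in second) 1.791e+09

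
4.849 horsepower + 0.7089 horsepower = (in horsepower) 5.558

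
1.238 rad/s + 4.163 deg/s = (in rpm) 12.52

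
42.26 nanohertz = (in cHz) 4.226e-06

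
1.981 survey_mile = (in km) 3.188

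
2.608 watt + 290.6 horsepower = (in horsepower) 290.6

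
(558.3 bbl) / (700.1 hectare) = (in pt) 0.03594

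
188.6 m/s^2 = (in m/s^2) 188.6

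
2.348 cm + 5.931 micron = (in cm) 2.349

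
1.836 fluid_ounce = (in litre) 0.0543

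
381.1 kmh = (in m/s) 105.9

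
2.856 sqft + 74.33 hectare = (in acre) 183.7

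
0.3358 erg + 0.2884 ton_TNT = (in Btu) 1.144e+06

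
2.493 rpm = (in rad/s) 0.2611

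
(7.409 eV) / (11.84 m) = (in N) 1.003e-19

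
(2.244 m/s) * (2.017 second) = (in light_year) 4.784e-16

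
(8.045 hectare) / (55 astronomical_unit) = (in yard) 1.069e-08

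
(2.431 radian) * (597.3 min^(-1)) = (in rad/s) 24.2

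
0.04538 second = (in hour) 1.261e-05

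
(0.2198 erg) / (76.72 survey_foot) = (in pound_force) 2.113e-10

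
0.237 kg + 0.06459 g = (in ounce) 8.362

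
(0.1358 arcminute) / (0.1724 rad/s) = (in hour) 6.365e-08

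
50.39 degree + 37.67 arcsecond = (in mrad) 879.7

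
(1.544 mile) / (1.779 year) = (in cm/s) 0.004429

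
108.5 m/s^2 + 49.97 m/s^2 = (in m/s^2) 158.5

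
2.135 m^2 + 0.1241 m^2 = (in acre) 0.0005582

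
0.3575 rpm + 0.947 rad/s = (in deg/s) 56.4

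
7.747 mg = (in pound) 1.708e-05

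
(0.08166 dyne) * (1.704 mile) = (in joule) 0.002239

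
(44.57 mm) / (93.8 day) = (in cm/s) 5.5e-07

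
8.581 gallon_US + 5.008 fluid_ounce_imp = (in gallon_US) 8.619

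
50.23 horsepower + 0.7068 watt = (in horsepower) 50.23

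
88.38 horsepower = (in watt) 6.59e+04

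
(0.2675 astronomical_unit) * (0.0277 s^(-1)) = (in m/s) 1.108e+09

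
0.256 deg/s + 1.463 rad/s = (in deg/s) 84.08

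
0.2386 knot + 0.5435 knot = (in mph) 0.9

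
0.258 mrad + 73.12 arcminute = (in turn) 0.003426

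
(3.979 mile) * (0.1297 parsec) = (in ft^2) 2.759e+20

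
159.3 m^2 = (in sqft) 1715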